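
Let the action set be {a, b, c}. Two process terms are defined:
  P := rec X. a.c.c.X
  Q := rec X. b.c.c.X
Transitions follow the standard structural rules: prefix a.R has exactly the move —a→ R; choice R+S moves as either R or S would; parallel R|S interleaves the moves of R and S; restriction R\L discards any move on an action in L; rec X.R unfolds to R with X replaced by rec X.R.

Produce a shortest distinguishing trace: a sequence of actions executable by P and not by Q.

Reachable graph of P (3 states):
  u0 = rec X. a.c.c.X :: —a→ u1
  u1 = c.c.(rec X. a.c.c.X) :: —c→ u2
  u2 = c.(rec X. a.c.c.X) :: —c→ u0
Reachable graph of Q (3 states):
  v0 = rec X. b.c.c.X :: —b→ v1
  v1 = c.c.(rec X. b.c.c.X) :: —c→ v2
  v2 = c.(rec X. b.c.c.X) :: —c→ v0
Run σ = ⟨a⟩ on P: start {u0}
  [1] a ⇒ {u1}
  — P admits the full trace.
Run σ = ⟨a⟩ on Q: start {v0}
  [1] a ⇒ ∅  — Q cannot continue

a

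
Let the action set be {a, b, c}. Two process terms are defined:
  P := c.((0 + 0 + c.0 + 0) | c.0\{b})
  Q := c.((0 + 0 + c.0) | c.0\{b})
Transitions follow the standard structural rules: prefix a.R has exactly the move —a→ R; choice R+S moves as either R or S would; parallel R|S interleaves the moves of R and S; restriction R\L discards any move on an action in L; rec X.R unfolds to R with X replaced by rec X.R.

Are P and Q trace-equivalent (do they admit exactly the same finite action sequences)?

P's transition system — 5 states:
  p0 = c.((0 + 0 + c.0 + 0) | c.0\{b}) has moves -c-> p1
  p1 = (0 + 0 + c.0 + 0) | c.0\{b} has moves -c-> p2, -c-> p3
  p2 = (0 + 0 + c.0 + 0) | 0\{b} has moves -c-> p4
  p3 = 0 | c.0\{b} has moves -c-> p4
  p4 = 0 | 0\{b} has moves stopped
Q's transition system — 5 states:
  q0 = c.((0 + 0 + c.0) | c.0\{b}) has moves -c-> q1
  q1 = (0 + 0 + c.0) | c.0\{b} has moves -c-> q2, -c-> q3
  q2 = (0 + 0 + c.0) | 0\{b} has moves -c-> q4
  q3 = 0 | c.0\{b} has moves -c-> q4
  q4 = 0 | 0\{b} has moves stopped
Coarsest stable partition (strong bisimilarity classes):
  B0 = {p0, q0}
  B1 = {p1, q1}
  B2 = {p2, p3, q2, q3}
  B3 = {p4, q4}
p0 ∈ B0, q0 ∈ B0 → same block
Bisimilar ⇒ trace-equivalent.

trace-equivalent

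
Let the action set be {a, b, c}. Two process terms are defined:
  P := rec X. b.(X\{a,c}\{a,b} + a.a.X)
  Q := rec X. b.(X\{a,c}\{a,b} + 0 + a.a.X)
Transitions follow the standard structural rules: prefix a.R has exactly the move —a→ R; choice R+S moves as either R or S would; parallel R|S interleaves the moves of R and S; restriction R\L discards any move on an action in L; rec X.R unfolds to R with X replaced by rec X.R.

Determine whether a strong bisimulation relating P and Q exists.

bisimilar

LTS(P): 3 reachable states
  p0 = rec X. b.(X\{a,c}\{a,b} + a.a.X) | =b=> p1
  p1 = (rec X. b.(X\{a,c}\{a,b} + a.a.X))\{a,c}\{a,b} + a.a.(rec X. b.(X\{a,c}\{a,b} + a.a.X)) | =a=> p2
  p2 = a.(rec X. b.(X\{a,c}\{a,b} + a.a.X)) | =a=> p0
LTS(Q): 3 reachable states
  q0 = rec X. b.(X\{a,c}\{a,b} + 0 + a.a.X) | =b=> q1
  q1 = (rec X. b.(X\{a,c}\{a,b} + 0 + a.a.X))\{a,c}\{a,b} + 0 + a.a.(rec X. b.(X\{a,c}\{a,b} + 0 + a.a.X)) | =a=> q2
  q2 = a.(rec X. b.(X\{a,c}\{a,b} + 0 + a.a.X)) | =a=> q0
Bisimilarity quotient blocks:
  B0 = {p0, q0}
  B1 = {p1, q1}
  B2 = {p2, q2}
p0 ∈ B0, q0 ∈ B0 → same block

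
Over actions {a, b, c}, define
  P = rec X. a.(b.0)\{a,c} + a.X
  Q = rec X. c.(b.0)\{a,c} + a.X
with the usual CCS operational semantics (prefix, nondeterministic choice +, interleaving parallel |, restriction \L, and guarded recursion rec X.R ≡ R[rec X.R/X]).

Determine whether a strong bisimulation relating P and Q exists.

not bisimilar

Reachable graph of P (3 states):
  p0 = rec X. a.(b.0)\{a,c} + a.X → =a=> p0, =a=> p1
  p1 = (b.0)\{a,c} → =b=> p2
  p2 = 0\{a,c} → (no moves)
Reachable graph of Q (3 states):
  q0 = rec X. c.(b.0)\{a,c} + a.X → =a=> q0, =c=> q1
  q1 = (b.0)\{a,c} → =b=> q2
  q2 = 0\{a,c} → (no moves)
Bisimilarity quotient blocks:
  B0 = {p0}
  B1 = {p1, q1}
  B2 = {p2, q2}
  B3 = {q0}
p0 ∈ B0, q0 ∈ B3 → different blocks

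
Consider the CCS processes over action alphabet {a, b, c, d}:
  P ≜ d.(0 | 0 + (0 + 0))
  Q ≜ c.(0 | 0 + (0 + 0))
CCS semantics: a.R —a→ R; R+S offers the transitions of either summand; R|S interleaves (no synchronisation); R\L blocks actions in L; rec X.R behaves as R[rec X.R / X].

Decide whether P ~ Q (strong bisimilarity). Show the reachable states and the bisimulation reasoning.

Reachable graph of P (2 states):
  p0 = d.(0 | 0 + (0 + 0)) has moves --d--▸ p1
  p1 = 0 | 0 + (0 + 0) has moves ∅
Reachable graph of Q (2 states):
  q0 = c.(0 | 0 + (0 + 0)) has moves --c--▸ q1
  q1 = 0 | 0 + (0 + 0) has moves ∅
Bisimilarity quotient blocks:
  B0 = {p0}
  B1 = {p1, q1}
  B2 = {q0}
p0 ∈ B0, q0 ∈ B2 → different blocks

P ≁ Q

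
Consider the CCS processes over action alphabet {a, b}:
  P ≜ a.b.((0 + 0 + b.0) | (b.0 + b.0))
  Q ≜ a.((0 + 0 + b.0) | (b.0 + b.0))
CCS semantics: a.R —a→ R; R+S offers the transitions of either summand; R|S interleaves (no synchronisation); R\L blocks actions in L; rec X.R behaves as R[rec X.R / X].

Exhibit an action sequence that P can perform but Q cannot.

Reachable graph of P (6 states):
  u0 = a.b.((0 + 0 + b.0) | (b.0 + b.0)) ⊢ --a--▸ u1
  u1 = b.((0 + 0 + b.0) | (b.0 + b.0)) ⊢ --b--▸ u2
  u2 = (0 + 0 + b.0) | (b.0 + b.0) ⊢ --b--▸ u3, --b--▸ u4
  u3 = (0 + 0 + b.0) | 0 ⊢ --b--▸ u5
  u4 = 0 | (b.0 + b.0) ⊢ --b--▸ u5
  u5 = 0 | 0 ⊢ ·
Reachable graph of Q (5 states):
  v0 = a.((0 + 0 + b.0) | (b.0 + b.0)) ⊢ --a--▸ v1
  v1 = (0 + 0 + b.0) | (b.0 + b.0) ⊢ --b--▸ v2, --b--▸ v3
  v2 = (0 + 0 + b.0) | 0 ⊢ --b--▸ v4
  v3 = 0 | (b.0 + b.0) ⊢ --b--▸ v4
  v4 = 0 | 0 ⊢ ·
Executing abbb from P (initial set {u0}):
  step 1 (a): {u1}
  step 2 (b): {u2}
  step 3 (b): {u3, u4}
  step 4 (b): {u5}
  ✓ P
Executing abbb from Q (initial set {v0}):
  step 1 (a): {v1}
  step 2 (b): {v2, v3}
  step 3 (b): {v4}
  step 4 (b): ∅  — Q cannot continue

abbb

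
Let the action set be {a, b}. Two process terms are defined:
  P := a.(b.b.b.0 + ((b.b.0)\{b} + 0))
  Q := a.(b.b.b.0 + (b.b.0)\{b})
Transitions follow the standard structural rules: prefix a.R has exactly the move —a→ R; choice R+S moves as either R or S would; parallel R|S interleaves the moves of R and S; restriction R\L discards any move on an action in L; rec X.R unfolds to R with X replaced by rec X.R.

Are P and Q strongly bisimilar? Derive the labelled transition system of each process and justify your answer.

YES

Reachable graph of P (5 states):
  u0 = a.(b.b.b.0 + ((b.b.0)\{b} + 0)) → =a=> u1
  u1 = b.b.b.0 + ((b.b.0)\{b} + 0) → =b=> u2
  u2 = b.b.0 → =b=> u3
  u3 = b.0 → =b=> u4
  u4 = 0 → (no moves)
Reachable graph of Q (5 states):
  v0 = a.(b.b.b.0 + (b.b.0)\{b}) → =a=> v1
  v1 = b.b.b.0 + (b.b.0)\{b} → =b=> v2
  v2 = b.b.0 → =b=> v3
  v3 = b.0 → =b=> v4
  v4 = 0 → (no moves)
Coarsest stable partition (strong bisimilarity classes):
  B0 = {u0, v0}
  B1 = {u1, v1}
  B2 = {u2, v2}
  B3 = {u3, v3}
  B4 = {u4, v4}
u0 ∈ B0, v0 ∈ B0 → same block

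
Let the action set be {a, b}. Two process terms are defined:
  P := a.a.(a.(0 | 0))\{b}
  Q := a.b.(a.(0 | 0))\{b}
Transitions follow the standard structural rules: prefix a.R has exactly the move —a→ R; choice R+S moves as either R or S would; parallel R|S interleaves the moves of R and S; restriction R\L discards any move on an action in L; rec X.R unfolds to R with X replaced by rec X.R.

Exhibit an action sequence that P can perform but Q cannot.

Reachable graph of P (4 states):
  u0 = a.a.(a.(0 | 0))\{b} → ··a··> u1
  u1 = a.(a.(0 | 0))\{b} → ··a··> u2
  u2 = (a.(0 | 0))\{b} → ··a··> u3
  u3 = (0 | 0)\{b} → stopped
Reachable graph of Q (4 states):
  v0 = a.b.(a.(0 | 0))\{b} → ··a··> v1
  v1 = b.(a.(0 | 0))\{b} → ··b··> v2
  v2 = (a.(0 | 0))\{b} → ··a··> v3
  v3 = (0 | 0)\{b} → stopped
Trace ⟨aa⟩ through P, begin at {u0}:
  after a @ step 1: {u1}
  after a @ step 2: {u2}
  ✓ P
Trace ⟨aa⟩ through Q, begin at {v0}:
  after a @ step 1: {v1}
  after a @ step 2: ∅ (Q stuck)

aa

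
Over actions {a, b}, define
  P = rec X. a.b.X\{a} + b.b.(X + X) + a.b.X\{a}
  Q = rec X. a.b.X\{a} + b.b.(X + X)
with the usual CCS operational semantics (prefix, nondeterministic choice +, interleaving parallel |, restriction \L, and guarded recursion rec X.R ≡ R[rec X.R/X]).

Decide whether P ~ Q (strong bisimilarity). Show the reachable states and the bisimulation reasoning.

YES

P's transition system — 7 states:
  u0 = rec X. a.b.X\{a} + b.b.(X + X) + a.b.X\{a} | =a=> u1, =b=> u2
  u1 = b.(rec X. a.b.X\{a} + b.b.(X + X) + a.b.X\{a})\{a} | =b=> u3
  u2 = b.((rec X. a.b.X\{a} + b.b.(X + X) + a.b.X\{a}) + (rec X. a.b.X\{a} + b.b.(X + X) + a.b.X\{a})) | =b=> u4
  u3 = (rec X. a.b.X\{a} + b.b.(X + X) + a.b.X\{a})\{a} | =b=> u5
  u4 = (rec X. a.b.X\{a} + b.b.(X + X) + a.b.X\{a}) + (rec X. a.b.X\{a} + b.b.(X + X) + a.b.X\{a}) | =a=> u1, =b=> u2
  u5 = (b.((rec X. a.b.X\{a} + b.b.(X + X) + a.b.X\{a}) + (rec X. a.b.X\{a} + b.b.(X + X) + a.b.X\{a})))\{a} | =b=> u6
  u6 = ((rec X. a.b.X\{a} + b.b.(X + X) + a.b.X\{a}) + (rec X. a.b.X\{a} + b.b.(X + X) + a.b.X\{a}))\{a} | =b=> u5
Q's transition system — 7 states:
  v0 = rec X. a.b.X\{a} + b.b.(X + X) | =a=> v1, =b=> v2
  v1 = b.(rec X. a.b.X\{a} + b.b.(X + X))\{a} | =b=> v3
  v2 = b.((rec X. a.b.X\{a} + b.b.(X + X)) + (rec X. a.b.X\{a} + b.b.(X + X))) | =b=> v4
  v3 = (rec X. a.b.X\{a} + b.b.(X + X))\{a} | =b=> v5
  v4 = (rec X. a.b.X\{a} + b.b.(X + X)) + (rec X. a.b.X\{a} + b.b.(X + X)) | =a=> v1, =b=> v2
  v5 = (b.((rec X. a.b.X\{a} + b.b.(X + X)) + (rec X. a.b.X\{a} + b.b.(X + X))))\{a} | =b=> v6
  v6 = ((rec X. a.b.X\{a} + b.b.(X + X)) + (rec X. a.b.X\{a} + b.b.(X + X)))\{a} | =b=> v5
Coarsest stable partition (strong bisimilarity classes):
  B0 = {u0, u4, v0, v4}
  B1 = {u1, u3, u5, u6, v1, v3, v5, v6}
  B2 = {u2, v2}
u0 ∈ B0, v0 ∈ B0 → same block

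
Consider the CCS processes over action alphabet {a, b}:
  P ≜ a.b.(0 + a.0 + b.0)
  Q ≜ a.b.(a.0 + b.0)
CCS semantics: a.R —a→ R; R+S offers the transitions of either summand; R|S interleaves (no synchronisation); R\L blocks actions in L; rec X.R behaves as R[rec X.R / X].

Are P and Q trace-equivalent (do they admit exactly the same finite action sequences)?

LTS(P): 4 reachable states
  p0 = a.b.(0 + a.0 + b.0) :: ··a··> p1
  p1 = b.(0 + a.0 + b.0) :: ··b··> p2
  p2 = 0 + a.0 + b.0 :: ··a··> p3, ··b··> p3
  p3 = 0 :: stopped
LTS(Q): 4 reachable states
  q0 = a.b.(a.0 + b.0) :: ··a··> q1
  q1 = b.(a.0 + b.0) :: ··b··> q2
  q2 = a.0 + b.0 :: ··a··> q3, ··b··> q3
  q3 = 0 :: stopped
Partition-refinement fixed point:
  B0 = {p0, q0}
  B1 = {p1, q1}
  B2 = {p2, q2}
  B3 = {p3, q3}
p0 ∈ B0, q0 ∈ B0 → same block
Bisimilar ⇒ trace-equivalent.

YES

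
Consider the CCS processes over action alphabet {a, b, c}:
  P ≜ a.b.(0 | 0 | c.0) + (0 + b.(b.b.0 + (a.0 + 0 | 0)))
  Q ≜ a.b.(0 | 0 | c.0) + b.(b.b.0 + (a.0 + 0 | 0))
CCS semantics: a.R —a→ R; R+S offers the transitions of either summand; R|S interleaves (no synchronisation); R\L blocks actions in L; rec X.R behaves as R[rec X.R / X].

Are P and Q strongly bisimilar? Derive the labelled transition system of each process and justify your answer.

Reachable graph of P (7 states):
  u0 = a.b.(0 | 0 | c.0) + (0 + b.(b.b.0 + (a.0 + 0 | 0))) has moves -a-> u1, -b-> u2
  u1 = b.(0 | 0 | c.0) has moves -b-> u3
  u2 = b.b.0 + (a.0 + 0 | 0) has moves -a-> u4, -b-> u5
  u3 = 0 | 0 | c.0 has moves -c-> u6
  u4 = 0 has moves ·
  u5 = b.0 has moves -b-> u4
  u6 = 0 | 0 | 0 has moves ·
Reachable graph of Q (7 states):
  v0 = a.b.(0 | 0 | c.0) + b.(b.b.0 + (a.0 + 0 | 0)) has moves -a-> v1, -b-> v2
  v1 = b.(0 | 0 | c.0) has moves -b-> v3
  v2 = b.b.0 + (a.0 + 0 | 0) has moves -a-> v4, -b-> v5
  v3 = 0 | 0 | c.0 has moves -c-> v6
  v4 = 0 has moves ·
  v5 = b.0 has moves -b-> v4
  v6 = 0 | 0 | 0 has moves ·
Partition-refinement fixed point:
  B0 = {u0, v0}
  B1 = {u2, v2}
  B2 = {u4, u6, v4, v6}
  B3 = {u5, v5}
  B4 = {u1, v1}
  B5 = {u3, v3}
u0 ∈ B0, v0 ∈ B0 → same block

bisimilar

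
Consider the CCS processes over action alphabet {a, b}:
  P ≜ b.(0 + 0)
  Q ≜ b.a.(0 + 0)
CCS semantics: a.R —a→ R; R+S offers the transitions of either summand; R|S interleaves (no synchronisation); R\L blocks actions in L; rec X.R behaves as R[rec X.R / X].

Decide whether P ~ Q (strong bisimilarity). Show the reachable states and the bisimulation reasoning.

LTS(P): 2 reachable states
  m0 = b.(0 + 0) | --b--▸ m1
  m1 = 0 + 0 | ·
LTS(Q): 3 reachable states
  n0 = b.a.(0 + 0) | --b--▸ n1
  n1 = a.(0 + 0) | --a--▸ n2
  n2 = 0 + 0 | ·
Bisimilarity quotient blocks:
  B0 = {m0}
  B1 = {m1, n2}
  B2 = {n0}
  B3 = {n1}
m0 ∈ B0, n0 ∈ B2 → different blocks

P ≁ Q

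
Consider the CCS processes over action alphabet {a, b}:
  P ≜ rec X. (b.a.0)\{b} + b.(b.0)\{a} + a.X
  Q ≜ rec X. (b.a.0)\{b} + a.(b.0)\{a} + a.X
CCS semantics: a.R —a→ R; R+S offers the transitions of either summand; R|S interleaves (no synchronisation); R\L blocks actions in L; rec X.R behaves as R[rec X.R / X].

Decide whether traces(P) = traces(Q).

Reachable graph of P (3 states):
  m0 = rec X. (b.a.0)\{b} + b.(b.0)\{a} + a.X ⊢ ··a··> m0, ··b··> m1
  m1 = (b.0)\{a} ⊢ ··b··> m2
  m2 = 0\{a} ⊢ stopped
Reachable graph of Q (3 states):
  n0 = rec X. (b.a.0)\{b} + a.(b.0)\{a} + a.X ⊢ ··a··> n0, ··a··> n1
  n1 = (b.0)\{a} ⊢ ··b··> n2
  n2 = 0\{a} ⊢ stopped
Executing b from P (initial set {m0}):
  step 1 (b): {m1}
  ✓ P
Executing b from Q (initial set {n0}):
  step 1 (b): ∅  — Q cannot continue

traces(P) ≠ traces(Q) — witness ⟨b⟩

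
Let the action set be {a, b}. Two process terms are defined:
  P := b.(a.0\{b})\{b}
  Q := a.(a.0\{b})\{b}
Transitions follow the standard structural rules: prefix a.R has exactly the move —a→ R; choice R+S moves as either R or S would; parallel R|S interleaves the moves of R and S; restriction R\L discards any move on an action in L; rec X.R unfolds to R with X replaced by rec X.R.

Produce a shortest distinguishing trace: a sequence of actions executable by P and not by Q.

LTS(P): 3 reachable states
  p0 = b.(a.0\{b})\{b} | =b=> p1
  p1 = (a.0\{b})\{b} | =a=> p2
  p2 = 0\{b}\{b} | (no moves)
LTS(Q): 3 reachable states
  q0 = a.(a.0\{b})\{b} | =a=> q1
  q1 = (a.0\{b})\{b} | =a=> q2
  q2 = 0\{b}\{b} | (no moves)
Run σ = ⟨b⟩ on P: start {p0}
  step 1 (b): {p1}
  — P admits the full trace.
Run σ = ⟨b⟩ on Q: start {q0}
  step 1 (b): no successor for Q

b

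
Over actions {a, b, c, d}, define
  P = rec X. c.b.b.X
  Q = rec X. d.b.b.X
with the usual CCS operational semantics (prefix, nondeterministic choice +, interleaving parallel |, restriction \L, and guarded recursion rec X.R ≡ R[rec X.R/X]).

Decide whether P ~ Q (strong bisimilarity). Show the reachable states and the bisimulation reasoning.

Reachable graph of P (3 states):
  s0 = rec X. c.b.b.X | -c-> s1
  s1 = b.b.(rec X. c.b.b.X) | -b-> s2
  s2 = b.(rec X. c.b.b.X) | -b-> s0
Reachable graph of Q (3 states):
  t0 = rec X. d.b.b.X | -d-> t1
  t1 = b.b.(rec X. d.b.b.X) | -b-> t2
  t2 = b.(rec X. d.b.b.X) | -b-> t0
Coarsest stable partition (strong bisimilarity classes):
  B0 = {s0}
  B1 = {s1}
  B2 = {s2}
  B3 = {t0}
  B4 = {t1}
  B5 = {t2}
s0 ∈ B0, t0 ∈ B3 → different blocks

not bisimilar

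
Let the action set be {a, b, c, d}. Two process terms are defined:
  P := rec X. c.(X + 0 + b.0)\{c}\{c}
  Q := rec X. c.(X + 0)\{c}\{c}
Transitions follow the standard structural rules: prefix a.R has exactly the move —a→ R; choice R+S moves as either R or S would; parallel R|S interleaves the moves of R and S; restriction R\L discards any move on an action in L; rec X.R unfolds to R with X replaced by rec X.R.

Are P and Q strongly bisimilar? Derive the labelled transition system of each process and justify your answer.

NO

LTS(P): 3 reachable states
  m0 = rec X. c.(X + 0 + b.0)\{c}\{c} | =c=> m1
  m1 = ((rec X. c.(X + 0 + b.0)\{c}\{c}) + 0 + b.0)\{c}\{c} | =b=> m2
  m2 = 0\{c}\{c} | ∅
LTS(Q): 2 reachable states
  n0 = rec X. c.(X + 0)\{c}\{c} | =c=> n1
  n1 = ((rec X. c.(X + 0)\{c}\{c}) + 0)\{c}\{c} | ∅
Coarsest stable partition (strong bisimilarity classes):
  B0 = {m0}
  B1 = {m1}
  B2 = {m2, n1}
  B3 = {n0}
m0 ∈ B0, n0 ∈ B3 → different blocks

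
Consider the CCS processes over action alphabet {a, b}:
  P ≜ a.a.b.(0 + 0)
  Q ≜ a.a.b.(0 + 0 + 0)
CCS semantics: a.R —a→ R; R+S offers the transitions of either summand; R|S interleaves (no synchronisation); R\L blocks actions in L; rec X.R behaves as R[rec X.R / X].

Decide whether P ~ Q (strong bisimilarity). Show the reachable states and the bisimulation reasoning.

LTS(P): 4 reachable states
  s0 = a.a.b.(0 + 0) ⊢ —a→ s1
  s1 = a.b.(0 + 0) ⊢ —a→ s2
  s2 = b.(0 + 0) ⊢ —b→ s3
  s3 = 0 + 0 ⊢ ∅
LTS(Q): 4 reachable states
  t0 = a.a.b.(0 + 0 + 0) ⊢ —a→ t1
  t1 = a.b.(0 + 0 + 0) ⊢ —a→ t2
  t2 = b.(0 + 0 + 0) ⊢ —b→ t3
  t3 = 0 + 0 + 0 ⊢ ∅
Partition-refinement fixed point:
  B0 = {s0, t0}
  B1 = {s1, t1}
  B2 = {s2, t2}
  B3 = {s3, t3}
s0 ∈ B0, t0 ∈ B0 → same block

P ~ Q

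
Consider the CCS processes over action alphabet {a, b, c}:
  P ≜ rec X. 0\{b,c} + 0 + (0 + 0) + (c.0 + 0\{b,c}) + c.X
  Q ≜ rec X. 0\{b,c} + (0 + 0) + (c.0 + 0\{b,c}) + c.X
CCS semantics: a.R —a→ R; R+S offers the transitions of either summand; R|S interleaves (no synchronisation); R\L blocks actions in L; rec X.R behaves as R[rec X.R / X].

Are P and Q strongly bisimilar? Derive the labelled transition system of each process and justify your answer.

LTS(P): 2 reachable states
  m0 = rec X. 0\{b,c} + 0 + (0 + 0) + (c.0 + 0\{b,c}) + c.X → --c--▸ m0, --c--▸ m1
  m1 = 0 → ∅
LTS(Q): 2 reachable states
  n0 = rec X. 0\{b,c} + (0 + 0) + (c.0 + 0\{b,c}) + c.X → --c--▸ n0, --c--▸ n1
  n1 = 0 → ∅
Coarsest stable partition (strong bisimilarity classes):
  B0 = {m0, n0}
  B1 = {m1, n1}
m0 ∈ B0, n0 ∈ B0 → same block

YES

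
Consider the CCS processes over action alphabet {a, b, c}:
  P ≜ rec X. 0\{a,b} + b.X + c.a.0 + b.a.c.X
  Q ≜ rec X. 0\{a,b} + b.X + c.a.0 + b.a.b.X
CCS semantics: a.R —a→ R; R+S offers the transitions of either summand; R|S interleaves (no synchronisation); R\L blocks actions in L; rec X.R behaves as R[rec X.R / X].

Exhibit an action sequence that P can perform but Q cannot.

bac

LTS(P): 5 reachable states
  p0 = rec X. 0\{a,b} + b.X + c.a.0 + b.a.c.X ⊢ —b→ p0, —b→ p1, —c→ p2
  p1 = a.c.(rec X. 0\{a,b} + b.X + c.a.0 + b.a.c.X) ⊢ —a→ p3
  p2 = a.0 ⊢ —a→ p4
  p3 = c.(rec X. 0\{a,b} + b.X + c.a.0 + b.a.c.X) ⊢ —c→ p0
  p4 = 0 ⊢ deadlocked
LTS(Q): 5 reachable states
  q0 = rec X. 0\{a,b} + b.X + c.a.0 + b.a.b.X ⊢ —b→ q0, —b→ q1, —c→ q2
  q1 = a.b.(rec X. 0\{a,b} + b.X + c.a.0 + b.a.b.X) ⊢ —a→ q3
  q2 = a.0 ⊢ —a→ q4
  q3 = b.(rec X. 0\{a,b} + b.X + c.a.0 + b.a.b.X) ⊢ —b→ q0
  q4 = 0 ⊢ deadlocked
Run σ = ⟨bac⟩ on P: start {p0}
  [1] b ⇒ {p0, p1}
  [2] a ⇒ {p3}
  [3] c ⇒ {p0}
  P completes σ.
Run σ = ⟨bac⟩ on Q: start {q0}
  [1] b ⇒ {q0, q1}
  [2] a ⇒ {q3}
  [3] c ⇒ ∅ (Q stuck)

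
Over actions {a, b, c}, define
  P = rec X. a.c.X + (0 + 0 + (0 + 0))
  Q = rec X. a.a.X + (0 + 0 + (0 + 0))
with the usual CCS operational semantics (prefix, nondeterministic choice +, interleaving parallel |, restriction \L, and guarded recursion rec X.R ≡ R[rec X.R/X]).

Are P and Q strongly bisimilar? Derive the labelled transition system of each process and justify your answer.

P ≁ Q

P's transition system — 2 states:
  m0 = rec X. a.c.X + (0 + 0 + (0 + 0)) :: =a=> m1
  m1 = c.(rec X. a.c.X + (0 + 0 + (0 + 0))) :: =c=> m0
Q's transition system — 2 states:
  n0 = rec X. a.a.X + (0 + 0 + (0 + 0)) :: =a=> n1
  n1 = a.(rec X. a.a.X + (0 + 0 + (0 + 0))) :: =a=> n0
Coarsest stable partition (strong bisimilarity classes):
  B0 = {m0}
  B1 = {m1}
  B2 = {n0, n1}
m0 ∈ B0, n0 ∈ B2 → different blocks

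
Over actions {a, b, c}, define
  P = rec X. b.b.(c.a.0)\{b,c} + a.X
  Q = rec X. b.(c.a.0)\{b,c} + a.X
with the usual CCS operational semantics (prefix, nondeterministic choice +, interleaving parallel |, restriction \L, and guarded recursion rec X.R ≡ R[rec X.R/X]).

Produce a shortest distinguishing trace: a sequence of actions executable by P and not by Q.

bb

LTS(P): 3 reachable states
  p0 = rec X. b.b.(c.a.0)\{b,c} + a.X → =a=> p0, =b=> p1
  p1 = b.(c.a.0)\{b,c} → =b=> p2
  p2 = (c.a.0)\{b,c} → deadlocked
LTS(Q): 2 reachable states
  q0 = rec X. b.(c.a.0)\{b,c} + a.X → =a=> q0, =b=> q1
  q1 = (c.a.0)\{b,c} → deadlocked
Trace ⟨bb⟩ through P, begin at {p0}:
  step 1 (b): {p1}
  step 2 (b): {p2}
  — P admits the full trace.
Trace ⟨bb⟩ through Q, begin at {q0}:
  step 1 (b): {q1}
  step 2 (b): no successor for Q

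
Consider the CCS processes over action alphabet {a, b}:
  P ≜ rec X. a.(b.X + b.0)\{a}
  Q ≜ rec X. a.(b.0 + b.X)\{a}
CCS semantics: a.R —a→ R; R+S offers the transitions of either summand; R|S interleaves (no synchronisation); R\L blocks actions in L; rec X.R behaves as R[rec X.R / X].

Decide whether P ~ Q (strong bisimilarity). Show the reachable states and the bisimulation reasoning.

Reachable graph of P (4 states):
  u0 = rec X. a.(b.X + b.0)\{a} :: =a=> u1
  u1 = (b.(rec X. a.(b.X + b.0)\{a}) + b.0)\{a} :: =b=> u2, =b=> u3
  u2 = (rec X. a.(b.X + b.0)\{a})\{a} :: ·
  u3 = 0\{a} :: ·
Reachable graph of Q (4 states):
  v0 = rec X. a.(b.0 + b.X)\{a} :: =a=> v1
  v1 = (b.0 + b.(rec X. a.(b.0 + b.X)\{a}))\{a} :: =b=> v2, =b=> v3
  v2 = (rec X. a.(b.0 + b.X)\{a})\{a} :: ·
  v3 = 0\{a} :: ·
Bisimilarity quotient blocks:
  B0 = {u0, v0}
  B1 = {u1, v1}
  B2 = {u2, u3, v2, v3}
u0 ∈ B0, v0 ∈ B0 → same block

P ~ Q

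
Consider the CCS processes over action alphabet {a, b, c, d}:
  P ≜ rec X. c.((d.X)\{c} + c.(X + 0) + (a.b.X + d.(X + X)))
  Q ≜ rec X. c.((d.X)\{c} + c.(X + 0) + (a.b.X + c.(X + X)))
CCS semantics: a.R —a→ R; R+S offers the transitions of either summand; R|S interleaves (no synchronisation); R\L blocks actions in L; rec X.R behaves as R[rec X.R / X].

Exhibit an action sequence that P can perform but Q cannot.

Reachable graph of P (6 states):
  m0 = rec X. c.((d.X)\{c} + c.(X + 0) + (a.b.X + d.(X + X))) ⊢ --c--▸ m1
  m1 = (d.(rec X. c.((d.X)\{c} + c.(X + 0) + (a.b.X + d.(X + X)))))\{c} + c.((rec X. c.((d.X)\{c} + c.(X + 0) + (a.b.X + d.(X + X)))) + 0) + (a.b.(rec X. c.((d.X)\{c} + c.(X + 0) + (a.b.X + d.(X + X)))) + d.((rec X. c.((d.X)\{c} + c.(X + 0) + (a.b.X + d.(X + X)))) + (rec X. c.((d.X)\{c} + c.(X + 0) + (a.b.X + d.(X + X)))))) ⊢ --a--▸ m2, --c--▸ m3, --d--▸ m4, --d--▸ m5
  m2 = b.(rec X. c.((d.X)\{c} + c.(X + 0) + (a.b.X + d.(X + X)))) ⊢ --b--▸ m0
  m3 = (rec X. c.((d.X)\{c} + c.(X + 0) + (a.b.X + d.(X + X)))) + 0 ⊢ --c--▸ m1
  m4 = (rec X. c.((d.X)\{c} + c.(X + 0) + (a.b.X + d.(X + X)))) + (rec X. c.((d.X)\{c} + c.(X + 0) + (a.b.X + d.(X + X)))) ⊢ --c--▸ m1
  m5 = (rec X. c.((d.X)\{c} + c.(X + 0) + (a.b.X + d.(X + X))))\{c} ⊢ (no moves)
Reachable graph of Q (6 states):
  n0 = rec X. c.((d.X)\{c} + c.(X + 0) + (a.b.X + c.(X + X))) ⊢ --c--▸ n1
  n1 = (d.(rec X. c.((d.X)\{c} + c.(X + 0) + (a.b.X + c.(X + X)))))\{c} + c.((rec X. c.((d.X)\{c} + c.(X + 0) + (a.b.X + c.(X + X)))) + 0) + (a.b.(rec X. c.((d.X)\{c} + c.(X + 0) + (a.b.X + c.(X + X)))) + c.((rec X. c.((d.X)\{c} + c.(X + 0) + (a.b.X + c.(X + X)))) + (rec X. c.((d.X)\{c} + c.(X + 0) + (a.b.X + c.(X + X)))))) ⊢ --a--▸ n2, --c--▸ n3, --c--▸ n4, --d--▸ n5
  n2 = b.(rec X. c.((d.X)\{c} + c.(X + 0) + (a.b.X + c.(X + X)))) ⊢ --b--▸ n0
  n3 = (rec X. c.((d.X)\{c} + c.(X + 0) + (a.b.X + c.(X + X)))) + (rec X. c.((d.X)\{c} + c.(X + 0) + (a.b.X + c.(X + X)))) ⊢ --c--▸ n1
  n4 = (rec X. c.((d.X)\{c} + c.(X + 0) + (a.b.X + c.(X + X)))) + 0 ⊢ --c--▸ n1
  n5 = (rec X. c.((d.X)\{c} + c.(X + 0) + (a.b.X + c.(X + X))))\{c} ⊢ (no moves)
Executing cdc from P (initial set {m0}):
  step 1 (c): {m1}
  step 2 (d): {m4, m5}
  step 3 (c): {m1}
  — P admits the full trace.
Executing cdc from Q (initial set {n0}):
  step 1 (c): {n1}
  step 2 (d): {n5}
  step 3 (c): no successor for Q

cdc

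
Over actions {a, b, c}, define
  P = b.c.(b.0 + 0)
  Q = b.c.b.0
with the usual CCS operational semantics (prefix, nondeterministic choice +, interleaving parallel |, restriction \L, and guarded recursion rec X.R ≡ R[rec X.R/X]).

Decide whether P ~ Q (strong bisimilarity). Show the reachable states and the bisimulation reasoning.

bisimilar

LTS(P): 4 reachable states
  m0 = b.c.(b.0 + 0) ⊢ ··b··> m1
  m1 = c.(b.0 + 0) ⊢ ··c··> m2
  m2 = b.0 + 0 ⊢ ··b··> m3
  m3 = 0 ⊢ stopped
LTS(Q): 4 reachable states
  n0 = b.c.b.0 ⊢ ··b··> n1
  n1 = c.b.0 ⊢ ··c··> n2
  n2 = b.0 ⊢ ··b··> n3
  n3 = 0 ⊢ stopped
Partition-refinement fixed point:
  B0 = {m0, n0}
  B1 = {m1, n1}
  B2 = {m2, n2}
  B3 = {m3, n3}
m0 ∈ B0, n0 ∈ B0 → same block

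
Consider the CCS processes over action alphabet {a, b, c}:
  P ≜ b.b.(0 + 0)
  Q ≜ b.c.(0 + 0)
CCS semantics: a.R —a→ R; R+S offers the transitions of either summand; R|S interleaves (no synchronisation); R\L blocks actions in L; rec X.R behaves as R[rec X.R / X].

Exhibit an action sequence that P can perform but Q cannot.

bb

Reachable graph of P (3 states):
  s0 = b.b.(0 + 0) | —b→ s1
  s1 = b.(0 + 0) | —b→ s2
  s2 = 0 + 0 | ∅
Reachable graph of Q (3 states):
  t0 = b.c.(0 + 0) | —b→ t1
  t1 = c.(0 + 0) | —c→ t2
  t2 = 0 + 0 | ∅
Trace ⟨bb⟩ through P, begin at {s0}:
  after b @ step 1: {s1}
  after b @ step 2: {s2}
  ✓ P
Trace ⟨bb⟩ through Q, begin at {t0}:
  after b @ step 1: {t1}
  after b @ step 2: ∅  — Q cannot continue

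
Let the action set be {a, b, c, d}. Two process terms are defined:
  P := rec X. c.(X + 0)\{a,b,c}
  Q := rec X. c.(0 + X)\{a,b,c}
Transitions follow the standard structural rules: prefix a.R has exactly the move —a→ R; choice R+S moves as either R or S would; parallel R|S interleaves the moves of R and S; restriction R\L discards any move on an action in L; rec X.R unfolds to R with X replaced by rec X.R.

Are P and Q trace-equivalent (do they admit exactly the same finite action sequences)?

P's transition system — 2 states:
  p0 = rec X. c.(X + 0)\{a,b,c} :: =c=> p1
  p1 = ((rec X. c.(X + 0)\{a,b,c}) + 0)\{a,b,c} :: ·
Q's transition system — 2 states:
  q0 = rec X. c.(0 + X)\{a,b,c} :: =c=> q1
  q1 = (0 + (rec X. c.(0 + X)\{a,b,c}))\{a,b,c} :: ·
Bisimilarity quotient blocks:
  B0 = {p0, q0}
  B1 = {p1, q1}
p0 ∈ B0, q0 ∈ B0 → same block
Bisimilar ⇒ trace-equivalent.

YES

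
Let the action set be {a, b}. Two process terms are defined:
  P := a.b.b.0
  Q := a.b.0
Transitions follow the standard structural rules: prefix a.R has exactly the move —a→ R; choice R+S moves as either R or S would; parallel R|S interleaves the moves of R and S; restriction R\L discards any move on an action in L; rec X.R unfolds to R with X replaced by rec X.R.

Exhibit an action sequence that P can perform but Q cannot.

abb

LTS(P): 4 reachable states
  s0 = a.b.b.0 → —a→ s1
  s1 = b.b.0 → —b→ s2
  s2 = b.0 → —b→ s3
  s3 = 0 → deadlocked
LTS(Q): 3 reachable states
  t0 = a.b.0 → —a→ t1
  t1 = b.0 → —b→ t2
  t2 = 0 → deadlocked
Executing abb from P (initial set {s0}):
  step 1 (a): {s1}
  step 2 (b): {s2}
  step 3 (b): {s3}
  — P admits the full trace.
Executing abb from Q (initial set {t0}):
  step 1 (a): {t1}
  step 2 (b): {t2}
  step 3 (b): ∅ (Q stuck)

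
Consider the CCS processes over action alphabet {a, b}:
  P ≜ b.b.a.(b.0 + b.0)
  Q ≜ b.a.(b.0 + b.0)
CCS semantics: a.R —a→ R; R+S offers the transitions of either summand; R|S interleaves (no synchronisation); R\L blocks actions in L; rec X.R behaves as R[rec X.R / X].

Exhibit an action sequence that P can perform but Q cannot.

bb

P's transition system — 5 states:
  s0 = b.b.a.(b.0 + b.0) → —b→ s1
  s1 = b.a.(b.0 + b.0) → —b→ s2
  s2 = a.(b.0 + b.0) → —a→ s3
  s3 = b.0 + b.0 → —b→ s4
  s4 = 0 → ∅
Q's transition system — 4 states:
  t0 = b.a.(b.0 + b.0) → —b→ t1
  t1 = a.(b.0 + b.0) → —a→ t2
  t2 = b.0 + b.0 → —b→ t3
  t3 = 0 → ∅
Run σ = ⟨bb⟩ on P: start {s0}
  [1] b ⇒ {s1}
  [2] b ⇒ {s2}
  — P admits the full trace.
Run σ = ⟨bb⟩ on Q: start {t0}
  [1] b ⇒ {t1}
  [2] b ⇒ no successor for Q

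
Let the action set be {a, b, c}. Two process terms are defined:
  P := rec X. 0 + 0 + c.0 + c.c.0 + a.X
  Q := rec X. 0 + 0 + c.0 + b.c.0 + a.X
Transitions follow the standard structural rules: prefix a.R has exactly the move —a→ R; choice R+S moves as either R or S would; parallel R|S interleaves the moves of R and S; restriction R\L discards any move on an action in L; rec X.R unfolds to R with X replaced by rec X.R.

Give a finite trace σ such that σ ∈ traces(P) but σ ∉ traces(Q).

LTS(P): 3 reachable states
  u0 = rec X. 0 + 0 + c.0 + c.c.0 + a.X ⊢ =a=> u0, =c=> u1, =c=> u2
  u1 = 0 ⊢ ∅
  u2 = c.0 ⊢ =c=> u1
LTS(Q): 3 reachable states
  v0 = rec X. 0 + 0 + c.0 + b.c.0 + a.X ⊢ =a=> v0, =b=> v1, =c=> v2
  v1 = c.0 ⊢ =c=> v2
  v2 = 0 ⊢ ∅
Run σ = ⟨cc⟩ on P: start {u0}
  [1] c ⇒ {u1, u2}
  [2] c ⇒ {u1}
  — P admits the full trace.
Run σ = ⟨cc⟩ on Q: start {v0}
  [1] c ⇒ {v2}
  [2] c ⇒ ∅ (Q stuck)

cc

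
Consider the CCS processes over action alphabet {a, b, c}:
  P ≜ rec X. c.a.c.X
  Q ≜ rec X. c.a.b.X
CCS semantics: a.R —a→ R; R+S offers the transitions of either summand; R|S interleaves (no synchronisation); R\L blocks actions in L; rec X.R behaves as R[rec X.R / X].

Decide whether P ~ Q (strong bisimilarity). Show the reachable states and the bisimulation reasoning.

Reachable graph of P (3 states):
  p0 = rec X. c.a.c.X | =c=> p1
  p1 = a.c.(rec X. c.a.c.X) | =a=> p2
  p2 = c.(rec X. c.a.c.X) | =c=> p0
Reachable graph of Q (3 states):
  q0 = rec X. c.a.b.X | =c=> q1
  q1 = a.b.(rec X. c.a.b.X) | =a=> q2
  q2 = b.(rec X. c.a.b.X) | =b=> q0
Coarsest stable partition (strong bisimilarity classes):
  B0 = {p0}
  B1 = {p1}
  B2 = {p2}
  B3 = {q0}
  B4 = {q1}
  B5 = {q2}
p0 ∈ B0, q0 ∈ B3 → different blocks

NO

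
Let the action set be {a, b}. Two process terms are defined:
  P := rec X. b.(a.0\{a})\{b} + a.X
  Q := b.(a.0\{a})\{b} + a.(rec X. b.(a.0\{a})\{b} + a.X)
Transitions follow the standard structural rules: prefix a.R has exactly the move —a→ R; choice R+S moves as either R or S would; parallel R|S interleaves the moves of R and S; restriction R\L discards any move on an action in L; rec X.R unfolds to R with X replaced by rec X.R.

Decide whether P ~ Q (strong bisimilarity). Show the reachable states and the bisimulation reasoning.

Reachable graph of P (3 states):
  p0 = rec X. b.(a.0\{a})\{b} + a.X has moves —a→ p0, —b→ p1
  p1 = (a.0\{a})\{b} has moves —a→ p2
  p2 = 0\{a}\{b} has moves stopped
Reachable graph of Q (4 states):
  q0 = b.(a.0\{a})\{b} + a.(rec X. b.(a.0\{a})\{b} + a.X) has moves —a→ q1, —b→ q2
  q1 = rec X. b.(a.0\{a})\{b} + a.X has moves —a→ q1, —b→ q2
  q2 = (a.0\{a})\{b} has moves —a→ q3
  q3 = 0\{a}\{b} has moves stopped
Bisimilarity quotient blocks:
  B0 = {p0, q0, q1}
  B1 = {p1, q2}
  B2 = {p2, q3}
p0 ∈ B0, q0 ∈ B0 → same block

bisimilar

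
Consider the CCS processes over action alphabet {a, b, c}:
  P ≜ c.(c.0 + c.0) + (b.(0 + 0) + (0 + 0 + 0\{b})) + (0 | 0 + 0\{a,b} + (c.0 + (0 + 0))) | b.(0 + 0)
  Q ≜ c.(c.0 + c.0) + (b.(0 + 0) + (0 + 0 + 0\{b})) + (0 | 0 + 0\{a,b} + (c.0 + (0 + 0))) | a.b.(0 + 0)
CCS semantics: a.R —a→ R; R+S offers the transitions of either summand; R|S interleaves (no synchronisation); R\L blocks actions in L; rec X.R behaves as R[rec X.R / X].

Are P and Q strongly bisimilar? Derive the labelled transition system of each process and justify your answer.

P's transition system — 7 states:
  u0 = c.(c.0 + c.0) + (b.(0 + 0) + (0 + 0 + 0\{b})) + (0 | 0 + 0\{a,b} + (c.0 + (0 + 0))) | b.(0 + 0) | -b-> u1, -b-> u2, -c-> u3, -c-> u4
  u1 = (0 | 0 + 0\{a,b} + (c.0 + (0 + 0))) | (0 + 0) | -c-> u5
  u2 = 0 + 0 | ·
  u3 = 0 | b.(0 + 0) | -b-> u5
  u4 = c.0 + c.0 | -c-> u6
  u5 = 0 | (0 + 0) | ·
  u6 = 0 | ·
Q's transition system — 9 states:
  v0 = c.(c.0 + c.0) + (b.(0 + 0) + (0 + 0 + 0\{b})) + (0 | 0 + 0\{a,b} + (c.0 + (0 + 0))) | a.b.(0 + 0) | -a-> v1, -b-> v2, -c-> v3, -c-> v4
  v1 = (0 | 0 + 0\{a,b} + (c.0 + (0 + 0))) | b.(0 + 0) | -b-> v5, -c-> v6
  v2 = 0 + 0 | ·
  v3 = 0 | a.b.(0 + 0) | -a-> v6
  v4 = c.0 + c.0 | -c-> v7
  v5 = (0 | 0 + 0\{a,b} + (c.0 + (0 + 0))) | (0 + 0) | -c-> v8
  v6 = 0 | b.(0 + 0) | -b-> v8
  v7 = 0 | ·
  v8 = 0 | (0 + 0) | ·
Partition-refinement fixed point:
  B0 = {u0}
  B1 = {u1, u4, v4, v5}
  B2 = {u2, u5, u6, v2, v7, v8}
  B3 = {u3, v6}
  B4 = {v0}
  B5 = {v3}
  B6 = {v1}
u0 ∈ B0, v0 ∈ B4 → different blocks

not bisimilar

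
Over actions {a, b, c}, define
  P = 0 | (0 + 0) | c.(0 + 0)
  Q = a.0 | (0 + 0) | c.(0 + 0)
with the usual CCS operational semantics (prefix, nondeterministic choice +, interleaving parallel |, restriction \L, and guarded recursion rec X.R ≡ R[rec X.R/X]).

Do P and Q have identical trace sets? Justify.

Reachable graph of P (2 states):
  s0 = 0 | (0 + 0) | c.(0 + 0) | —c→ s1
  s1 = 0 | (0 + 0) | (0 + 0) | ∅
Reachable graph of Q (4 states):
  t0 = a.0 | (0 + 0) | c.(0 + 0) | —a→ t1, —c→ t2
  t1 = 0 | (0 + 0) | c.(0 + 0) | —c→ t3
  t2 = a.0 | (0 + 0) | (0 + 0) | —a→ t3
  t3 = 0 | (0 + 0) | (0 + 0) | ∅
Trace ⟨a⟩ through Q, begin at {t0}:
  step 1 (a): {t1}
  ✓ Q
Trace ⟨a⟩ through P, begin at {s0}:
  step 1 (a): no successor for P

NO — witness ⟨a⟩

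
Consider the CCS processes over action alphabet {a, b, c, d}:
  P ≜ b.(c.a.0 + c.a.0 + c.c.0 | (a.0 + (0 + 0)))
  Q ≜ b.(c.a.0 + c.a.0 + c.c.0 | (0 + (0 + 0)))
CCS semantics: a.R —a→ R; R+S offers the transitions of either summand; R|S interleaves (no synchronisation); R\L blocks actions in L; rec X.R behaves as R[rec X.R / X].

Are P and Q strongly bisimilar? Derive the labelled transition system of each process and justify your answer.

P ≁ Q

Reachable graph of P (9 states):
  u0 = b.(c.a.0 + c.a.0 + c.c.0 | (a.0 + (0 + 0))) | —b→ u1
  u1 = c.a.0 + c.a.0 + c.c.0 | (a.0 + (0 + 0)) | —a→ u2, —c→ u3, —c→ u4
  u2 = c.c.0 | 0 | —c→ u5
  u3 = a.0 | —a→ u6
  u4 = c.0 | (a.0 + (0 + 0)) | —a→ u5, —c→ u7
  u5 = c.0 | 0 | —c→ u8
  u6 = 0 | ·
  u7 = 0 | (a.0 + (0 + 0)) | —a→ u8
  u8 = 0 | 0 | ·
Reachable graph of Q (6 states):
  v0 = b.(c.a.0 + c.a.0 + c.c.0 | (0 + (0 + 0))) | —b→ v1
  v1 = c.a.0 + c.a.0 + c.c.0 | (0 + (0 + 0)) | —c→ v2, —c→ v3
  v2 = a.0 | —a→ v4
  v3 = c.0 | (0 + (0 + 0)) | —c→ v5
  v4 = 0 | ·
  v5 = 0 | (0 + (0 + 0)) | ·
Bisimilarity quotient blocks:
  B0 = {u0}
  B1 = {u1}
  B2 = {u3, u7, v2}
  B3 = {u6, u8, v4, v5}
  B4 = {u2}
  B5 = {u5, v3}
  B6 = {u4}
  B7 = {v0}
  B8 = {v1}
u0 ∈ B0, v0 ∈ B7 → different blocks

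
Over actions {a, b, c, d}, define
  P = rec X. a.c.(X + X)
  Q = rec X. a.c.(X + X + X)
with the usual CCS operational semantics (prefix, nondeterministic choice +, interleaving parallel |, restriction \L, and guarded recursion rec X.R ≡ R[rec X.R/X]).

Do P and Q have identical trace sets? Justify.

traces(P) = traces(Q)

LTS(P): 3 reachable states
  p0 = rec X. a.c.(X + X) :: —a→ p1
  p1 = c.((rec X. a.c.(X + X)) + (rec X. a.c.(X + X))) :: —c→ p2
  p2 = (rec X. a.c.(X + X)) + (rec X. a.c.(X + X)) :: —a→ p1
LTS(Q): 3 reachable states
  q0 = rec X. a.c.(X + X + X) :: —a→ q1
  q1 = c.((rec X. a.c.(X + X + X)) + (rec X. a.c.(X + X + X)) + (rec X. a.c.(X + X + X))) :: —c→ q2
  q2 = (rec X. a.c.(X + X + X)) + (rec X. a.c.(X + X + X)) + (rec X. a.c.(X + X + X)) :: —a→ q1
Partition-refinement fixed point:
  B0 = {p0, p2, q0, q2}
  B1 = {p1, q1}
p0 ∈ B0, q0 ∈ B0 → same block
Bisimilar ⇒ trace-equivalent.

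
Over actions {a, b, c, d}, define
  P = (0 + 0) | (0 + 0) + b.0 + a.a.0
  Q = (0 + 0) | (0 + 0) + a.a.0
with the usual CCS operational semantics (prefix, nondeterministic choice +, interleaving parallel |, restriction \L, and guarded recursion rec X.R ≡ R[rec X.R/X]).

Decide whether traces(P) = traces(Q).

P's transition system — 3 states:
  p0 = (0 + 0) | (0 + 0) + b.0 + a.a.0 → --a--▸ p1, --b--▸ p2
  p1 = a.0 → --a--▸ p2
  p2 = 0 → ·
Q's transition system — 3 states:
  q0 = (0 + 0) | (0 + 0) + a.a.0 → --a--▸ q1
  q1 = a.0 → --a--▸ q2
  q2 = 0 → ·
Run σ = ⟨b⟩ on P: start {p0}
  after b @ step 1: {p2}
  ✓ P
Run σ = ⟨b⟩ on Q: start {q0}
  after b @ step 1: ∅  — Q cannot continue

NO — witness ⟨b⟩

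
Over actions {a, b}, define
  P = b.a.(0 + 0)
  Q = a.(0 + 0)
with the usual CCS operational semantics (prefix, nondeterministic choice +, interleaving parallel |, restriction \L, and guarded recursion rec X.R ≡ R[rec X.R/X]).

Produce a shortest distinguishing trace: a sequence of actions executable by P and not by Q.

Reachable graph of P (3 states):
  p0 = b.a.(0 + 0) has moves --b--▸ p1
  p1 = a.(0 + 0) has moves --a--▸ p2
  p2 = 0 + 0 has moves ·
Reachable graph of Q (2 states):
  q0 = a.(0 + 0) has moves --a--▸ q1
  q1 = 0 + 0 has moves ·
Executing b from P (initial set {p0}):
  [1] b ⇒ {p1}
  — P admits the full trace.
Executing b from Q (initial set {q0}):
  [1] b ⇒ no successor for Q

b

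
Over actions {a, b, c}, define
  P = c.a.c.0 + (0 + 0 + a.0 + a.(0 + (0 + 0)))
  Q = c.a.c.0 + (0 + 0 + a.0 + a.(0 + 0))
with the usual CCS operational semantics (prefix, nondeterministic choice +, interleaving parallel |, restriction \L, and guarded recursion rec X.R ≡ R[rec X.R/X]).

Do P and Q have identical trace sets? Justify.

P's transition system — 5 states:
  s0 = c.a.c.0 + (0 + 0 + a.0 + a.(0 + (0 + 0))) ⊢ -a-> s1, -a-> s2, -c-> s3
  s1 = 0 ⊢ ·
  s2 = 0 + (0 + 0) ⊢ ·
  s3 = a.c.0 ⊢ -a-> s4
  s4 = c.0 ⊢ -c-> s1
Q's transition system — 5 states:
  t0 = c.a.c.0 + (0 + 0 + a.0 + a.(0 + 0)) ⊢ -a-> t1, -a-> t2, -c-> t3
  t1 = 0 ⊢ ·
  t2 = 0 + 0 ⊢ ·
  t3 = a.c.0 ⊢ -a-> t4
  t4 = c.0 ⊢ -c-> t1
Partition-refinement fixed point:
  B0 = {s0, t0}
  B1 = {s1, s2, t1, t2}
  B2 = {s3, t3}
  B3 = {s4, t4}
s0 ∈ B0, t0 ∈ B0 → same block
Bisimilar ⇒ trace-equivalent.

traces(P) = traces(Q)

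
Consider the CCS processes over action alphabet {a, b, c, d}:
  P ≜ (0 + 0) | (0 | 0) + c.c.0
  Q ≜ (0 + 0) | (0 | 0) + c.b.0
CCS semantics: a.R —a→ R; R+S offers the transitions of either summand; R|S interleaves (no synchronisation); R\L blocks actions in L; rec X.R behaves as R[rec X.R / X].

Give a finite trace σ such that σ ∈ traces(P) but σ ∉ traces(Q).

LTS(P): 3 reachable states
  m0 = (0 + 0) | (0 | 0) + c.c.0 :: —c→ m1
  m1 = c.0 :: —c→ m2
  m2 = 0 :: ∅
LTS(Q): 3 reachable states
  n0 = (0 + 0) | (0 | 0) + c.b.0 :: —c→ n1
  n1 = b.0 :: —b→ n2
  n2 = 0 :: ∅
Executing cc from P (initial set {m0}):
  after c @ step 1: {m1}
  after c @ step 2: {m2}
  P completes σ.
Executing cc from Q (initial set {n0}):
  after c @ step 1: {n1}
  after c @ step 2: no successor for Q

cc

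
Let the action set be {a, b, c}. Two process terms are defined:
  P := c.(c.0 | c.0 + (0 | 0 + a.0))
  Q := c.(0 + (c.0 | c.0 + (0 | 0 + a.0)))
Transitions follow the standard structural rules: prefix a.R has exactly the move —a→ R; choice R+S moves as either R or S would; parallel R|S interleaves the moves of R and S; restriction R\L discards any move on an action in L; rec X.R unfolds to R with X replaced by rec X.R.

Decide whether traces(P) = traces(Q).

Reachable graph of P (6 states):
  s0 = c.(c.0 | c.0 + (0 | 0 + a.0)) has moves -c-> s1
  s1 = c.0 | c.0 + (0 | 0 + a.0) has moves -a-> s2, -c-> s3, -c-> s4
  s2 = 0 has moves ∅
  s3 = 0 | c.0 has moves -c-> s5
  s4 = c.0 | 0 has moves -c-> s5
  s5 = 0 | 0 has moves ∅
Reachable graph of Q (6 states):
  t0 = c.(0 + (c.0 | c.0 + (0 | 0 + a.0))) has moves -c-> t1
  t1 = 0 + (c.0 | c.0 + (0 | 0 + a.0)) has moves -a-> t2, -c-> t3, -c-> t4
  t2 = 0 has moves ∅
  t3 = 0 | c.0 has moves -c-> t5
  t4 = c.0 | 0 has moves -c-> t5
  t5 = 0 | 0 has moves ∅
Coarsest stable partition (strong bisimilarity classes):
  B0 = {s0, t0}
  B1 = {s1, t1}
  B2 = {s2, s5, t2, t5}
  B3 = {s3, s4, t3, t4}
s0 ∈ B0, t0 ∈ B0 → same block
Bisimilar ⇒ trace-equivalent.

traces(P) = traces(Q)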